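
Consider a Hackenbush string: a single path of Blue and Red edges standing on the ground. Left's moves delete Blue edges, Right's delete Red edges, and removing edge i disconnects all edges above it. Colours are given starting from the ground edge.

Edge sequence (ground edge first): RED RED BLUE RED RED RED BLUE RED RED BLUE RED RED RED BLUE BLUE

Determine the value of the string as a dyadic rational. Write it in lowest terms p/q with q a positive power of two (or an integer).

-15801/8192

Recurse on prefixes of the 15-edge string RED RED BLUE RED RED RED BLUE RED RED BLUE RED RED RED BLUE BLUE:
val_1 [R]  L=[(no moves)]  R=[0]  ⇒ -1
val_2 [RR]  L=[(no moves)]  R=[-1,0]  ⇒ -2
val_3 [RRB]  L=[-2]  R=[-1,0]  ⇒ -3/2
val_4 [RRBR]  L=[-2]  R=[-3/2,-1,0]  ⇒ -7/4
val_5 [RRBRR]  L=[-2]  R=[-7/4,-3/2,-1,0]  ⇒ -15/8
val_6 [RRBRRR]  L=[-2]  R=[-15/8,-7/4,-3/2,-1,0]  ⇒ -31/16
val_7 [RRBRRRB]  L=[-2,-31/16]  R=[-15/8,-7/4,-3/2,-1,0]  ⇒ -61/32
val_8 [RRBRRRBR]  L=[-2,-31/16]  R=[-61/32,-15/8,-7/4,-3/2,-1,0]  ⇒ -123/64
val_9 [RRBRRRBRR]  L=[-2,-31/16]  R=[-123/64,-61/32,-15/8,-7/4,-3/2,-1,0]  ⇒ -247/128
val_10 [RRBRRRBRRB]  L=[-2,-31/16,-247/128]  R=[-123/64,-61/32,-15/8,-7/4,-3/2,-1,0]  ⇒ -493/256
val_11 [RRBRRRBRRBR]  L=[-2,-31/16,-247/128]  R=[-493/256,-123/64,-61/32,-15/8,-7/4,-3/2,-1,0]  ⇒ -987/512
val_12 [RRBRRRBRRBRR]  L=[-2,-31/16,-247/128]  R=[-987/512,-493/256,-123/64,-61/32,-15/8,-7/4,-3/2,-1,0]  ⇒ -1975/1024
val_13 [RRBRRRBRRBRRR]  L=[-2,-31/16,-247/128]  R=[-1975/1024,-987/512,-493/256,-123/64,-61/32,-15/8,-7/4,-3/2,-1,0]  ⇒ -3951/2048
val_14 [RRBRRRBRRBRRRB]  L=[-2,-31/16,-247/128,-3951/2048]  R=[-1975/1024,-987/512,-493/256,-123/64,-61/32,-15/8,-7/4,-3/2,-1,0]  ⇒ -7901/4096
val_15 [RRBRRRBRRBRRRBB]  L=[-2,-31/16,-247/128,-3951/2048,-7901/4096]  R=[-1975/1024,-987/512,-493/256,-123/64,-61/32,-15/8,-7/4,-3/2,-1,0]  ⇒ -15801/8192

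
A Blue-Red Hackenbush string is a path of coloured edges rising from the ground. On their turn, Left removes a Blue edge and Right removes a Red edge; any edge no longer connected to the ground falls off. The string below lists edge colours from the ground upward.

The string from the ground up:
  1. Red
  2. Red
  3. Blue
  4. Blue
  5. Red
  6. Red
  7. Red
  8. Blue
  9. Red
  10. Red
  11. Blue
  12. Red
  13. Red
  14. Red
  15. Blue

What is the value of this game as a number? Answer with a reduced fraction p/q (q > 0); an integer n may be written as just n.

-11997/8192

step 1: add Red to get R; options L={ ∅ } R={ 0 } gives -1
step 2: add Red to get RR; options L={ ∅ } R={ -1; 0 } gives -2
step 3: add Blue to get RRB; options L={ -2 } R={ -1; 0 } gives -3/2
step 4: add Blue to get RRBB; options L={ -2; -3/2 } R={ -1; 0 } gives -5/4
step 5: add Red to get RRBBR; options L={ -2; -3/2 } R={ -5/4; -1; 0 } gives -11/8
step 6: add Red to get RRBBRR; options L={ -2; -3/2 } R={ -11/8; -5/4; -1; 0 } gives -23/16
step 7: add Red to get RRBBRRR; options L={ -2; -3/2 } R={ -23/16; -11/8; -5/4; -1; 0 } gives -47/32
step 8: add Blue to get RRBBRRRB; options L={ -2; -3/2; -47/32 } R={ -23/16; -11/8; -5/4; -1; 0 } gives -93/64
step 9: add Red to get RRBBRRRBR; options L={ -2; -3/2; -47/32 } R={ -93/64; -23/16; -11/8; -5/4; -1; 0 } gives -187/128
step 10: add Red to get RRBBRRRBRR; options L={ -2; -3/2; -47/32 } R={ -187/128; -93/64; -23/16; -11/8; -5/4; -1; 0 } gives -375/256
step 11: add Blue to get RRBBRRRBRRB; options L={ -2; -3/2; -47/32; -375/256 } R={ -187/128; -93/64; -23/16; -11/8; -5/4; -1; 0 } gives -749/512
step 12: add Red to get RRBBRRRBRRBR; options L={ -2; -3/2; -47/32; -375/256 } R={ -749/512; -187/128; -93/64; -23/16; -11/8; -5/4; -1; 0 } gives -1499/1024
step 13: add Red to get RRBBRRRBRRBRR; options L={ -2; -3/2; -47/32; -375/256 } R={ -1499/1024; -749/512; -187/128; -93/64; -23/16; -11/8; -5/4; -1; 0 } gives -2999/2048
step 14: add Red to get RRBBRRRBRRBRRR; options L={ -2; -3/2; -47/32; -375/256 } R={ -2999/2048; -1499/1024; -749/512; -187/128; -93/64; -23/16; -11/8; -5/4; -1; 0 } gives -5999/4096
step 15: add Blue to get RRBBRRRBRRBRRRB; options L={ -2; -3/2; -47/32; -375/256; -5999/4096 } R={ -2999/2048; -1499/1024; -749/512; -187/128; -93/64; -23/16; -11/8; -5/4; -1; 0 } gives -11997/8192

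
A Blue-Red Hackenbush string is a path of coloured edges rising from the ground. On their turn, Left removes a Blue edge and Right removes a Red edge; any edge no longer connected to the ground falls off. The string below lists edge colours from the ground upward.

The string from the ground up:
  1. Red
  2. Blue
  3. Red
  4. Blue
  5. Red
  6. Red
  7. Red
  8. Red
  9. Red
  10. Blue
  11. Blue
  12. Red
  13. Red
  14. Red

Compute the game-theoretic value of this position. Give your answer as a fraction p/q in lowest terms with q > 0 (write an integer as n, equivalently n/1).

Prefix values for Red Blue Red Blue Red Red Red Red Red Blue Blue Red Red Red via {L|R} + simplicity:
1 of 14 · R · max L −∞ · min R 0 so -1
2 of 14 · RB · max L -1 · min R 0 so -1/2
3 of 14 · RBR · max L -1 · min R -1/2 so -3/4
4 of 14 · RBRB · max L -3/4 · min R -1/2 so -5/8
5 of 14 · RBRBR · max L -3/4 · min R -5/8 so -11/16
6 of 14 · RBRBRR · max L -3/4 · min R -11/16 so -23/32
7 of 14 · RBRBRRR · max L -3/4 · min R -23/32 so -47/64
8 of 14 · RBRBRRRR · max L -3/4 · min R -47/64 so -95/128
9 of 14 · RBRBRRRRR · max L -3/4 · min R -95/128 so -191/256
10 of 14 · RBRBRRRRRB · max L -191/256 · min R -95/128 so -381/512
11 of 14 · RBRBRRRRRBB · max L -381/512 · min R -95/128 so -761/1024
12 of 14 · RBRBRRRRRBBR · max L -381/512 · min R -761/1024 so -1523/2048
13 of 14 · RBRBRRRRRBBRR · max L -381/512 · min R -1523/2048 so -3047/4096
14 of 14 · RBRBRRRRRBBRRR · max L -381/512 · min R -3047/4096 so -6095/8192

-6095/8192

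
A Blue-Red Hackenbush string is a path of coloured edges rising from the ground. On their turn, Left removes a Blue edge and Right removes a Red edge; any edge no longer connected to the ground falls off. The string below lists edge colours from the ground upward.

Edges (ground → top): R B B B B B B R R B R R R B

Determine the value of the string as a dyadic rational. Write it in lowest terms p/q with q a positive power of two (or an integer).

-221/8192

Build g(s[:k]) for k = 1..14, string s = R B B B B B B R R B R R R B.
1 of 14 · R · max L −∞ · min R 0 => -1
2 of 14 · RB · max L -1 · min R 0 => -1/2
3 of 14 · RBB · max L -1/2 · min R 0 => -1/4
4 of 14 · RBBB · max L -1/4 · min R 0 => -1/8
5 of 14 · RBBBB · max L -1/8 · min R 0 => -1/16
6 of 14 · RBBBBB · max L -1/16 · min R 0 => -1/32
7 of 14 · RBBBBBB · max L -1/32 · min R 0 => -1/64
8 of 14 · RBBBBBBR · max L -1/32 · min R -1/64 => -3/128
9 of 14 · RBBBBBBRR · max L -1/32 · min R -3/128 => -7/256
10 of 14 · RBBBBBBRRB · max L -7/256 · min R -3/128 => -13/512
11 of 14 · RBBBBBBRRBR · max L -7/256 · min R -13/512 => -27/1024
12 of 14 · RBBBBBBRRBRR · max L -7/256 · min R -27/1024 => -55/2048
13 of 14 · RBBBBBBRRBRRR · max L -7/256 · min R -55/2048 => -111/4096
14 of 14 · RBBBBBBRRBRRRB · max L -111/4096 · min R -55/2048 => -221/8192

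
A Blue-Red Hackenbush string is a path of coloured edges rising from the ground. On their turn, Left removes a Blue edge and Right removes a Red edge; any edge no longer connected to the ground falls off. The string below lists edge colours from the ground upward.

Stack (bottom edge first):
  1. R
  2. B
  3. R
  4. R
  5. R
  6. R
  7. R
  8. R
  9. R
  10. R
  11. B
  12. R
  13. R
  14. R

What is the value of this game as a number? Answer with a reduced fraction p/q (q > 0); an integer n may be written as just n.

-8175/8192

Build value(s[:k]) for k = 1..14, string s = R B R R R R R R R R B R R R.
value_1 [R]  L=[none]  R=[0]  ⇒ -1
value_2 [RB]  L=[-1]  R=[0]  ⇒ -1/2
value_3 [RBR]  L=[-1]  R=[-1/2,0]  ⇒ -3/4
value_4 [RBRR]  L=[-1]  R=[-3/4,-1/2,0]  ⇒ -7/8
value_5 [RBRRR]  L=[-1]  R=[-7/8,-3/4,-1/2,0]  ⇒ -15/16
value_6 [RBRRRR]  L=[-1]  R=[-15/16,-7/8,-3/4,-1/2,0]  ⇒ -31/32
value_7 [RBRRRRR]  L=[-1]  R=[-31/32,-15/16,-7/8,-3/4,-1/2,0]  ⇒ -63/64
value_8 [RBRRRRRR]  L=[-1]  R=[-63/64,-31/32,-15/16,-7/8,-3/4,-1/2,0]  ⇒ -127/128
value_9 [RBRRRRRRR]  L=[-1]  R=[-127/128,-63/64,-31/32,-15/16,-7/8,-3/4,-1/2,0]  ⇒ -255/256
value_10 [RBRRRRRRRR]  L=[-1]  R=[-255/256,-127/128,-63/64,-31/32,-15/16,-7/8,-3/4,-1/2,0]  ⇒ -511/512
value_11 [RBRRRRRRRRB]  L=[-1,-511/512]  R=[-255/256,-127/128,-63/64,-31/32,-15/16,-7/8,-3/4,-1/2,0]  ⇒ -1021/1024
value_12 [RBRRRRRRRRBR]  L=[-1,-511/512]  R=[-1021/1024,-255/256,-127/128,-63/64,-31/32,-15/16,-7/8,-3/4,-1/2,0]  ⇒ -2043/2048
value_13 [RBRRRRRRRRBRR]  L=[-1,-511/512]  R=[-2043/2048,-1021/1024,-255/256,-127/128,-63/64,-31/32,-15/16,-7/8,-3/4,-1/2,0]  ⇒ -4087/4096
value_14 [RBRRRRRRRRBRRR]  L=[-1,-511/512]  R=[-4087/4096,-2043/2048,-1021/1024,-255/256,-127/128,-63/64,-31/32,-15/16,-7/8,-3/4,-1/2,0]  ⇒ -8175/8192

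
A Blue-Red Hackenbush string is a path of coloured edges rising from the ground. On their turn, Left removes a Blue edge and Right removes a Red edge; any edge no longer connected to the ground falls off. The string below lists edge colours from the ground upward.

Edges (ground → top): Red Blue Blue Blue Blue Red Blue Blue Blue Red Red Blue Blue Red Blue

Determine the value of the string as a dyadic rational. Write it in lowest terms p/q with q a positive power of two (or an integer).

-1125/16384

g(R) = { · | 0 } — -1
g(RB) = { -1 | 0 } — -1/2
g(RBB) = { -1 -1/2 | 0 } — -1/4
g(RBBB) = { -1 -1/2 -1/4 | 0 } — -1/8
g(RBBBB) = { -1 -1/2 -1/4 -1/8 | 0 } — -1/16
g(RBBBBR) = { -1 -1/2 -1/4 -1/8 | -1/16 0 } — -3/32
g(RBBBBRB) = { -1 -1/2 -1/4 -1/8 -3/32 | -1/16 0 } — -5/64
g(RBBBBRBB) = { -1 -1/2 -1/4 -1/8 -3/32 -5/64 | -1/16 0 } — -9/128
g(RBBBBRBBB) = { -1 -1/2 -1/4 -1/8 -3/32 -5/64 -9/128 | -1/16 0 } — -17/256
g(RBBBBRBBBR) = { -1 -1/2 -1/4 -1/8 -3/32 -5/64 -9/128 | -17/256 -1/16 0 } — -35/512
g(RBBBBRBBBRR) = { -1 -1/2 -1/4 -1/8 -3/32 -5/64 -9/128 | -35/512 -17/256 -1/16 0 } — -71/1024
g(RBBBBRBBBRRB) = { -1 -1/2 -1/4 -1/8 -3/32 -5/64 -9/128 -71/1024 | -35/512 -17/256 -1/16 0 } — -141/2048
g(RBBBBRBBBRRBB) = { -1 -1/2 -1/4 -1/8 -3/32 -5/64 -9/128 -71/1024 -141/2048 | -35/512 -17/256 -1/16 0 } — -281/4096
g(RBBBBRBBBRRBBR) = { -1 -1/2 -1/4 -1/8 -3/32 -5/64 -9/128 -71/1024 -141/2048 | -281/4096 -35/512 -17/256 -1/16 0 } — -563/8192
g(RBBBBRBBBRRBBRB) = { -1 -1/2 -1/4 -1/8 -3/32 -5/64 -9/128 -71/1024 -141/2048 -563/8192 | -281/4096 -35/512 -17/256 -1/16 0 } — -1125/16384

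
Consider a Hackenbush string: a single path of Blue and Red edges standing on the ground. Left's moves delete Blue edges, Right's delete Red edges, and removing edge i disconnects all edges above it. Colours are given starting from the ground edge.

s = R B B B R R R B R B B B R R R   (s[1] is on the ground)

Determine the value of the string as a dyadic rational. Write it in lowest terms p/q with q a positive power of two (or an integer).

step 1: add R to get R; options L={ — } R={ 0 } ⇒ -1
step 2: add B to get RB; options L={ -1 } R={ 0 } ⇒ -1/2
step 3: add B to get RBB; options L={ -1; -1/2 } R={ 0 } ⇒ -1/4
step 4: add B to get RBBB; options L={ -1; -1/2; -1/4 } R={ 0 } ⇒ -1/8
step 5: add R to get RBBBR; options L={ -1; -1/2; -1/4 } R={ -1/8; 0 } ⇒ -3/16
step 6: add R to get RBBBRR; options L={ -1; -1/2; -1/4 } R={ -3/16; -1/8; 0 } ⇒ -7/32
step 7: add R to get RBBBRRR; options L={ -1; -1/2; -1/4 } R={ -7/32; -3/16; -1/8; 0 } ⇒ -15/64
step 8: add B to get RBBBRRRB; options L={ -1; -1/2; -1/4; -15/64 } R={ -7/32; -3/16; -1/8; 0 } ⇒ -29/128
step 9: add R to get RBBBRRRBR; options L={ -1; -1/2; -1/4; -15/64 } R={ -29/128; -7/32; -3/16; -1/8; 0 } ⇒ -59/256
step 10: add B to get RBBBRRRBRB; options L={ -1; -1/2; -1/4; -15/64; -59/256 } R={ -29/128; -7/32; -3/16; -1/8; 0 } ⇒ -117/512
step 11: add B to get RBBBRRRBRBB; options L={ -1; -1/2; -1/4; -15/64; -59/256; -117/512 } R={ -29/128; -7/32; -3/16; -1/8; 0 } ⇒ -233/1024
step 12: add B to get RBBBRRRBRBBB; options L={ -1; -1/2; -1/4; -15/64; -59/256; -117/512; -233/1024 } R={ -29/128; -7/32; -3/16; -1/8; 0 } ⇒ -465/2048
step 13: add R to get RBBBRRRBRBBBR; options L={ -1; -1/2; -1/4; -15/64; -59/256; -117/512; -233/1024 } R={ -465/2048; -29/128; -7/32; -3/16; -1/8; 0 } ⇒ -931/4096
step 14: add R to get RBBBRRRBRBBBRR; options L={ -1; -1/2; -1/4; -15/64; -59/256; -117/512; -233/1024 } R={ -931/4096; -465/2048; -29/128; -7/32; -3/16; -1/8; 0 } ⇒ -1863/8192
step 15: add R to get RBBBRRRBRBBBRRR; options L={ -1; -1/2; -1/4; -15/64; -59/256; -117/512; -233/1024 } R={ -1863/8192; -931/4096; -465/2048; -29/128; -7/32; -3/16; -1/8; 0 } ⇒ -3727/16384

-3727/16384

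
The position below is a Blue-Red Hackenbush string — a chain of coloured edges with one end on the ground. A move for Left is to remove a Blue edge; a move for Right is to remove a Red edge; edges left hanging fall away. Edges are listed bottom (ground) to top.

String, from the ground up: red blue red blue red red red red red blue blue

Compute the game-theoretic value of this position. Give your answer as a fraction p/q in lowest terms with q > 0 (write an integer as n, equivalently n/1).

edge 1 of 11 (red): { — | 0 } → -1
edge 2 of 11 (blue): { -1 | 0 } → -1/2
edge 3 of 11 (red): { -1 | -1/2, 0 } → -3/4
edge 4 of 11 (blue): { -1, -3/4 | -1/2, 0 } → -5/8
edge 5 of 11 (red): { -1, -3/4 | -5/8, -1/2, 0 } → -11/16
edge 6 of 11 (red): { -1, -3/4 | -11/16, -5/8, -1/2, 0 } → -23/32
edge 7 of 11 (red): { -1, -3/4 | -23/32, -11/16, -5/8, -1/2, 0 } → -47/64
edge 8 of 11 (red): { -1, -3/4 | -47/64, -23/32, -11/16, -5/8, -1/2, 0 } → -95/128
edge 9 of 11 (red): { -1, -3/4 | -95/128, -47/64, -23/32, -11/16, -5/8, -1/2, 0 } → -191/256
edge 10 of 11 (blue): { -1, -3/4, -191/256 | -95/128, -47/64, -23/32, -11/16, -5/8, -1/2, 0 } → -381/512
edge 11 of 11 (blue): { -1, -3/4, -191/256, -381/512 | -95/128, -47/64, -23/32, -11/16, -5/8, -1/2, 0 } → -761/1024

-761/1024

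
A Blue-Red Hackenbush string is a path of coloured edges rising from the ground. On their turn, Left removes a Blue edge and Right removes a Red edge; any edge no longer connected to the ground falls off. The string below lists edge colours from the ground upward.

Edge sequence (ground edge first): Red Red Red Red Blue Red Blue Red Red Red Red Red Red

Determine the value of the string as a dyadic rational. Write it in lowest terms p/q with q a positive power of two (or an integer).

-1919/512

Prefix values for Red Red Red Red Blue Red Blue Red Red Red Red Red Red via {L|R} + simplicity:
G_1 [R]  L=[·]  R=[0]  ⇒ -1
G_2 [RR]  L=[·]  R=[-1 0]  ⇒ -2
G_3 [RRR]  L=[·]  R=[-2 -1 0]  ⇒ -3
G_4 [RRRR]  L=[·]  R=[-3 -2 -1 0]  ⇒ -4
G_5 [RRRRB]  L=[-4]  R=[-3 -2 -1 0]  ⇒ -7/2
G_6 [RRRRBR]  L=[-4]  R=[-7/2 -3 -2 -1 0]  ⇒ -15/4
G_7 [RRRRBRB]  L=[-4 -15/4]  R=[-7/2 -3 -2 -1 0]  ⇒ -29/8
G_8 [RRRRBRBR]  L=[-4 -15/4]  R=[-29/8 -7/2 -3 -2 -1 0]  ⇒ -59/16
G_9 [RRRRBRBRR]  L=[-4 -15/4]  R=[-59/16 -29/8 -7/2 -3 -2 -1 0]  ⇒ -119/32
G_10 [RRRRBRBRRR]  L=[-4 -15/4]  R=[-119/32 -59/16 -29/8 -7/2 -3 -2 -1 0]  ⇒ -239/64
G_11 [RRRRBRBRRRR]  L=[-4 -15/4]  R=[-239/64 -119/32 -59/16 -29/8 -7/2 -3 -2 -1 0]  ⇒ -479/128
G_12 [RRRRBRBRRRRR]  L=[-4 -15/4]  R=[-479/128 -239/64 -119/32 -59/16 -29/8 -7/2 -3 -2 -1 0]  ⇒ -959/256
G_13 [RRRRBRBRRRRRR]  L=[-4 -15/4]  R=[-959/256 -479/128 -239/64 -119/32 -59/16 -29/8 -7/2 -3 -2 -1 0]  ⇒ -1919/512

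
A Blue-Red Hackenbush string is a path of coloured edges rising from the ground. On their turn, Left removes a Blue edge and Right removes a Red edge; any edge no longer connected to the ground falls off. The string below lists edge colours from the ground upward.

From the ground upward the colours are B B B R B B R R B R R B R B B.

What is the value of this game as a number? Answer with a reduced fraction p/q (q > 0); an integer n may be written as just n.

11415/4096

Prefix values for B B B R B B R R B R R B R B B via {L|R} + simplicity:
G_1 [B]  L=[0]  R=[—]  gives 1
G_2 [BB]  L=[0; 1]  R=[—]  gives 2
G_3 [BBB]  L=[0; 1; 2]  R=[—]  gives 3
G_4 [BBBR]  L=[0; 1; 2]  R=[3]  gives 5/2
G_5 [BBBRB]  L=[0; 1; 2; 5/2]  R=[3]  gives 11/4
G_6 [BBBRBB]  L=[0; 1; 2; 5/2; 11/4]  R=[3]  gives 23/8
G_7 [BBBRBBR]  L=[0; 1; 2; 5/2; 11/4]  R=[23/8; 3]  gives 45/16
G_8 [BBBRBBRR]  L=[0; 1; 2; 5/2; 11/4]  R=[45/16; 23/8; 3]  gives 89/32
G_9 [BBBRBBRRB]  L=[0; 1; 2; 5/2; 11/4; 89/32]  R=[45/16; 23/8; 3]  gives 179/64
G_10 [BBBRBBRRBR]  L=[0; 1; 2; 5/2; 11/4; 89/32]  R=[179/64; 45/16; 23/8; 3]  gives 357/128
G_11 [BBBRBBRRBRR]  L=[0; 1; 2; 5/2; 11/4; 89/32]  R=[357/128; 179/64; 45/16; 23/8; 3]  gives 713/256
G_12 [BBBRBBRRBRRB]  L=[0; 1; 2; 5/2; 11/4; 89/32; 713/256]  R=[357/128; 179/64; 45/16; 23/8; 3]  gives 1427/512
G_13 [BBBRBBRRBRRBR]  L=[0; 1; 2; 5/2; 11/4; 89/32; 713/256]  R=[1427/512; 357/128; 179/64; 45/16; 23/8; 3]  gives 2853/1024
G_14 [BBBRBBRRBRRBRB]  L=[0; 1; 2; 5/2; 11/4; 89/32; 713/256; 2853/1024]  R=[1427/512; 357/128; 179/64; 45/16; 23/8; 3]  gives 5707/2048
G_15 [BBBRBBRRBRRBRBB]  L=[0; 1; 2; 5/2; 11/4; 89/32; 713/256; 2853/1024; 5707/2048]  R=[1427/512; 357/128; 179/64; 45/16; 23/8; 3]  gives 11415/4096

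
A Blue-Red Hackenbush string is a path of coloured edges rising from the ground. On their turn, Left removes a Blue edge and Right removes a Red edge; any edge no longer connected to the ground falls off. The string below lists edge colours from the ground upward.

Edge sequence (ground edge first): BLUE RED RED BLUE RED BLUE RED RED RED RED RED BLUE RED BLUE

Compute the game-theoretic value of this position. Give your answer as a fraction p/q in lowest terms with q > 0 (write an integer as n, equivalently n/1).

Prefix values for BLUE RED RED BLUE RED BLUE RED RED RED RED RED BLUE RED BLUE via {L|R} + simplicity:
B: Left { 0 }, Right { · } -> simplest 1
BR: Left { 0 }, Right { 1 } -> simplest 1/2
BRR: Left { 0 }, Right { 1/2 1 } -> simplest 1/4
BRRB: Left { 0 1/4 }, Right { 1/2 1 } -> simplest 3/8
BRRBR: Left { 0 1/4 }, Right { 3/8 1/2 1 } -> simplest 5/16
BRRBRB: Left { 0 1/4 5/16 }, Right { 3/8 1/2 1 } -> simplest 11/32
BRRBRBR: Left { 0 1/4 5/16 }, Right { 11/32 3/8 1/2 1 } -> simplest 21/64
BRRBRBRR: Left { 0 1/4 5/16 }, Right { 21/64 11/32 3/8 1/2 1 } -> simplest 41/128
BRRBRBRRR: Left { 0 1/4 5/16 }, Right { 41/128 21/64 11/32 3/8 1/2 1 } -> simplest 81/256
BRRBRBRRRR: Left { 0 1/4 5/16 }, Right { 81/256 41/128 21/64 11/32 3/8 1/2 1 } -> simplest 161/512
BRRBRBRRRRR: Left { 0 1/4 5/16 }, Right { 161/512 81/256 41/128 21/64 11/32 3/8 1/2 1 } -> simplest 321/1024
BRRBRBRRRRRB: Left { 0 1/4 5/16 321/1024 }, Right { 161/512 81/256 41/128 21/64 11/32 3/8 1/2 1 } -> simplest 643/2048
BRRBRBRRRRRBR: Left { 0 1/4 5/16 321/1024 }, Right { 643/2048 161/512 81/256 41/128 21/64 11/32 3/8 1/2 1 } -> simplest 1285/4096
BRRBRBRRRRRBRB: Left { 0 1/4 5/16 321/1024 1285/4096 }, Right { 643/2048 161/512 81/256 41/128 21/64 11/32 3/8 1/2 1 } -> simplest 2571/8192

2571/8192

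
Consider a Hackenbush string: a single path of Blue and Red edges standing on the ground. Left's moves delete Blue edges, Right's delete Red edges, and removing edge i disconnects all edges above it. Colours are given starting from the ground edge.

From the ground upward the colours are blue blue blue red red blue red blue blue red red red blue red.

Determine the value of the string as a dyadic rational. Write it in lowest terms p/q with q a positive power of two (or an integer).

Prefix values for blue blue blue red red blue red blue blue red red red blue red via {L|R} + simplicity:
edge 1 of 14 (blue): { 0 | (no moves) } -> 1
edge 2 of 14 (blue): { 0; 1 | (no moves) } -> 2
edge 3 of 14 (blue): { 0; 1; 2 | (no moves) } -> 3
edge 4 of 14 (red): { 0; 1; 2 | 3 } -> 5/2
edge 5 of 14 (red): { 0; 1; 2 | 5/2; 3 } -> 9/4
edge 6 of 14 (blue): { 0; 1; 2; 9/4 | 5/2; 3 } -> 19/8
edge 7 of 14 (red): { 0; 1; 2; 9/4 | 19/8; 5/2; 3 } -> 37/16
edge 8 of 14 (blue): { 0; 1; 2; 9/4; 37/16 | 19/8; 5/2; 3 } -> 75/32
edge 9 of 14 (blue): { 0; 1; 2; 9/4; 37/16; 75/32 | 19/8; 5/2; 3 } -> 151/64
edge 10 of 14 (red): { 0; 1; 2; 9/4; 37/16; 75/32 | 151/64; 19/8; 5/2; 3 } -> 301/128
edge 11 of 14 (red): { 0; 1; 2; 9/4; 37/16; 75/32 | 301/128; 151/64; 19/8; 5/2; 3 } -> 601/256
edge 12 of 14 (red): { 0; 1; 2; 9/4; 37/16; 75/32 | 601/256; 301/128; 151/64; 19/8; 5/2; 3 } -> 1201/512
edge 13 of 14 (blue): { 0; 1; 2; 9/4; 37/16; 75/32; 1201/512 | 601/256; 301/128; 151/64; 19/8; 5/2; 3 } -> 2403/1024
edge 14 of 14 (red): { 0; 1; 2; 9/4; 37/16; 75/32; 1201/512 | 2403/1024; 601/256; 301/128; 151/64; 19/8; 5/2; 3 } -> 4805/2048

4805/2048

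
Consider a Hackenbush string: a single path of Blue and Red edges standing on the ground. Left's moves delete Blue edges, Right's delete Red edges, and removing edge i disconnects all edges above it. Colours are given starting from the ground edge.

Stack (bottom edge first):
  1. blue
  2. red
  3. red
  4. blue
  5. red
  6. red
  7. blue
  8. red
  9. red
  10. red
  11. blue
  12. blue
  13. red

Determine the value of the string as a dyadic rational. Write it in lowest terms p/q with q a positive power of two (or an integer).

1165/4096

Build g(s[:k]) for k = 1..13, string s = blue red red blue red red blue red red red blue blue red.
edge 1 of 13 (blue): { 0 | — } so 1
edge 2 of 13 (red): { 0 | 1 } so 1/2
edge 3 of 13 (red): { 0 | 1/2; 1 } so 1/4
edge 4 of 13 (blue): { 0; 1/4 | 1/2; 1 } so 3/8
edge 5 of 13 (red): { 0; 1/4 | 3/8; 1/2; 1 } so 5/16
edge 6 of 13 (red): { 0; 1/4 | 5/16; 3/8; 1/2; 1 } so 9/32
edge 7 of 13 (blue): { 0; 1/4; 9/32 | 5/16; 3/8; 1/2; 1 } so 19/64
edge 8 of 13 (red): { 0; 1/4; 9/32 | 19/64; 5/16; 3/8; 1/2; 1 } so 37/128
edge 9 of 13 (red): { 0; 1/4; 9/32 | 37/128; 19/64; 5/16; 3/8; 1/2; 1 } so 73/256
edge 10 of 13 (red): { 0; 1/4; 9/32 | 73/256; 37/128; 19/64; 5/16; 3/8; 1/2; 1 } so 145/512
edge 11 of 13 (blue): { 0; 1/4; 9/32; 145/512 | 73/256; 37/128; 19/64; 5/16; 3/8; 1/2; 1 } so 291/1024
edge 12 of 13 (blue): { 0; 1/4; 9/32; 145/512; 291/1024 | 73/256; 37/128; 19/64; 5/16; 3/8; 1/2; 1 } so 583/2048
edge 13 of 13 (red): { 0; 1/4; 9/32; 145/512; 291/1024 | 583/2048; 73/256; 37/128; 19/64; 5/16; 3/8; 1/2; 1 } so 1165/4096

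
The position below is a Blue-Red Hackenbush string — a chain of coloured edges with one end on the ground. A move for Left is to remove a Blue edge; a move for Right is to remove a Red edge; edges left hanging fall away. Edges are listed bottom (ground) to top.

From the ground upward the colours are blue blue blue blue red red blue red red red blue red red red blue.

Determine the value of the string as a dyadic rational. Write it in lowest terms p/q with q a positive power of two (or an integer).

b: Left { 0 }, Right { none } -> simplest 1
bb: Left { 0 1 }, Right { none } -> simplest 2
bbb: Left { 0 1 2 }, Right { none } -> simplest 3
bbbb: Left { 0 1 2 3 }, Right { none } -> simplest 4
bbbbr: Left { 0 1 2 3 }, Right { 4 } -> simplest 7/2
bbbbrr: Left { 0 1 2 3 }, Right { 7/2 4 } -> simplest 13/4
bbbbrrb: Left { 0 1 2 3 13/4 }, Right { 7/2 4 } -> simplest 27/8
bbbbrrbr: Left { 0 1 2 3 13/4 }, Right { 27/8 7/2 4 } -> simplest 53/16
bbbbrrbrr: Left { 0 1 2 3 13/4 }, Right { 53/16 27/8 7/2 4 } -> simplest 105/32
bbbbrrbrrr: Left { 0 1 2 3 13/4 }, Right { 105/32 53/16 27/8 7/2 4 } -> simplest 209/64
bbbbrrbrrrb: Left { 0 1 2 3 13/4 209/64 }, Right { 105/32 53/16 27/8 7/2 4 } -> simplest 419/128
bbbbrrbrrrbr: Left { 0 1 2 3 13/4 209/64 }, Right { 419/128 105/32 53/16 27/8 7/2 4 } -> simplest 837/256
bbbbrrbrrrbrr: Left { 0 1 2 3 13/4 209/64 }, Right { 837/256 419/128 105/32 53/16 27/8 7/2 4 } -> simplest 1673/512
bbbbrrbrrrbrrr: Left { 0 1 2 3 13/4 209/64 }, Right { 1673/512 837/256 419/128 105/32 53/16 27/8 7/2 4 } -> simplest 3345/1024
bbbbrrbrrrbrrrb: Left { 0 1 2 3 13/4 209/64 3345/1024 }, Right { 1673/512 837/256 419/128 105/32 53/16 27/8 7/2 4 } -> simplest 6691/2048

6691/2048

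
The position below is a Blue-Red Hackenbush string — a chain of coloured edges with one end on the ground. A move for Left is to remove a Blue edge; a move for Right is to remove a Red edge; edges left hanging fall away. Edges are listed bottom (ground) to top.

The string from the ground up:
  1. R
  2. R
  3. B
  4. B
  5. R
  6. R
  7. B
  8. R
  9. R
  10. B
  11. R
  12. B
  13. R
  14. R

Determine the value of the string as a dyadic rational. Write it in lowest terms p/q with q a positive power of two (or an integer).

-5847/4096

Build value(s[:k]) for k = 1..14, string s = R R B B R R B R R B R B R R.
R: Left {  }, Right { 0 } so simplest -1
RR: Left {  }, Right { -1 0 } so simplest -2
RRB: Left { -2 }, Right { -1 0 } so simplest -3/2
RRBB: Left { -2 -3/2 }, Right { -1 0 } so simplest -5/4
RRBBR: Left { -2 -3/2 }, Right { -5/4 -1 0 } so simplest -11/8
RRBBRR: Left { -2 -3/2 }, Right { -11/8 -5/4 -1 0 } so simplest -23/16
RRBBRRB: Left { -2 -3/2 -23/16 }, Right { -11/8 -5/4 -1 0 } so simplest -45/32
RRBBRRBR: Left { -2 -3/2 -23/16 }, Right { -45/32 -11/8 -5/4 -1 0 } so simplest -91/64
RRBBRRBRR: Left { -2 -3/2 -23/16 }, Right { -91/64 -45/32 -11/8 -5/4 -1 0 } so simplest -183/128
RRBBRRBRRB: Left { -2 -3/2 -23/16 -183/128 }, Right { -91/64 -45/32 -11/8 -5/4 -1 0 } so simplest -365/256
RRBBRRBRRBR: Left { -2 -3/2 -23/16 -183/128 }, Right { -365/256 -91/64 -45/32 -11/8 -5/4 -1 0 } so simplest -731/512
RRBBRRBRRBRB: Left { -2 -3/2 -23/16 -183/128 -731/512 }, Right { -365/256 -91/64 -45/32 -11/8 -5/4 -1 0 } so simplest -1461/1024
RRBBRRBRRBRBR: Left { -2 -3/2 -23/16 -183/128 -731/512 }, Right { -1461/1024 -365/256 -91/64 -45/32 -11/8 -5/4 -1 0 } so simplest -2923/2048
RRBBRRBRRBRBRR: Left { -2 -3/2 -23/16 -183/128 -731/512 }, Right { -2923/2048 -1461/1024 -365/256 -91/64 -45/32 -11/8 -5/4 -1 0 } so simplest -5847/4096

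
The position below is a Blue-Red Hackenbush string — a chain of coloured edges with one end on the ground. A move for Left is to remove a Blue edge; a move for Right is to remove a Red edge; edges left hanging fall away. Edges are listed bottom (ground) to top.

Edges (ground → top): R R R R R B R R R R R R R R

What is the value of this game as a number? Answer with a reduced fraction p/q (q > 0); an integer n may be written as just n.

-2559/512

Build g(s[:k]) for k = 1..14, string s = R R R R R B R R R R R R R R.
edge 1 of 14 (R): { none | 0 } → -1
edge 2 of 14 (R): { none | -1,0 } → -2
edge 3 of 14 (R): { none | -2,-1,0 } → -3
edge 4 of 14 (R): { none | -3,-2,-1,0 } → -4
edge 5 of 14 (R): { none | -4,-3,-2,-1,0 } → -5
edge 6 of 14 (B): { -5 | -4,-3,-2,-1,0 } → -9/2
edge 7 of 14 (R): { -5 | -9/2,-4,-3,-2,-1,0 } → -19/4
edge 8 of 14 (R): { -5 | -19/4,-9/2,-4,-3,-2,-1,0 } → -39/8
edge 9 of 14 (R): { -5 | -39/8,-19/4,-9/2,-4,-3,-2,-1,0 } → -79/16
edge 10 of 14 (R): { -5 | -79/16,-39/8,-19/4,-9/2,-4,-3,-2,-1,0 } → -159/32
edge 11 of 14 (R): { -5 | -159/32,-79/16,-39/8,-19/4,-9/2,-4,-3,-2,-1,0 } → -319/64
edge 12 of 14 (R): { -5 | -319/64,-159/32,-79/16,-39/8,-19/4,-9/2,-4,-3,-2,-1,0 } → -639/128
edge 13 of 14 (R): { -5 | -639/128,-319/64,-159/32,-79/16,-39/8,-19/4,-9/2,-4,-3,-2,-1,0 } → -1279/256
edge 14 of 14 (R): { -5 | -1279/256,-639/128,-319/64,-159/32,-79/16,-39/8,-19/4,-9/2,-4,-3,-2,-1,0 } → -2559/512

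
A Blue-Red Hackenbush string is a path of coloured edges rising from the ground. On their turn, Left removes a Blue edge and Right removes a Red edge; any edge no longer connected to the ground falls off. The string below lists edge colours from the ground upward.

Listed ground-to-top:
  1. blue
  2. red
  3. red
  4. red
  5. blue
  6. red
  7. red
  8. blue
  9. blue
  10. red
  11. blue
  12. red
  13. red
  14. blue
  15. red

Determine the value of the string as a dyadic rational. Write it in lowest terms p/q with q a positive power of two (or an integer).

G_1 [b]  L=[0]  R=[none]  so 1
G_2 [br]  L=[0]  R=[1]  so 1/2
G_3 [brr]  L=[0]  R=[1/2, 1]  so 1/4
G_4 [brrr]  L=[0]  R=[1/4, 1/2, 1]  so 1/8
G_5 [brrrb]  L=[0, 1/8]  R=[1/4, 1/2, 1]  so 3/16
G_6 [brrrbr]  L=[0, 1/8]  R=[3/16, 1/4, 1/2, 1]  so 5/32
G_7 [brrrbrr]  L=[0, 1/8]  R=[5/32, 3/16, 1/4, 1/2, 1]  so 9/64
G_8 [brrrbrrb]  L=[0, 1/8, 9/64]  R=[5/32, 3/16, 1/4, 1/2, 1]  so 19/128
G_9 [brrrbrrbb]  L=[0, 1/8, 9/64, 19/128]  R=[5/32, 3/16, 1/4, 1/2, 1]  so 39/256
G_10 [brrrbrrbbr]  L=[0, 1/8, 9/64, 19/128]  R=[39/256, 5/32, 3/16, 1/4, 1/2, 1]  so 77/512
G_11 [brrrbrrbbrb]  L=[0, 1/8, 9/64, 19/128, 77/512]  R=[39/256, 5/32, 3/16, 1/4, 1/2, 1]  so 155/1024
G_12 [brrrbrrbbrbr]  L=[0, 1/8, 9/64, 19/128, 77/512]  R=[155/1024, 39/256, 5/32, 3/16, 1/4, 1/2, 1]  so 309/2048
G_13 [brrrbrrbbrbrr]  L=[0, 1/8, 9/64, 19/128, 77/512]  R=[309/2048, 155/1024, 39/256, 5/32, 3/16, 1/4, 1/2, 1]  so 617/4096
G_14 [brrrbrrbbrbrrb]  L=[0, 1/8, 9/64, 19/128, 77/512, 617/4096]  R=[309/2048, 155/1024, 39/256, 5/32, 3/16, 1/4, 1/2, 1]  so 1235/8192
G_15 [brrrbrrbbrbrrbr]  L=[0, 1/8, 9/64, 19/128, 77/512, 617/4096]  R=[1235/8192, 309/2048, 155/1024, 39/256, 5/32, 3/16, 1/4, 1/2, 1]  so 2469/16384

2469/16384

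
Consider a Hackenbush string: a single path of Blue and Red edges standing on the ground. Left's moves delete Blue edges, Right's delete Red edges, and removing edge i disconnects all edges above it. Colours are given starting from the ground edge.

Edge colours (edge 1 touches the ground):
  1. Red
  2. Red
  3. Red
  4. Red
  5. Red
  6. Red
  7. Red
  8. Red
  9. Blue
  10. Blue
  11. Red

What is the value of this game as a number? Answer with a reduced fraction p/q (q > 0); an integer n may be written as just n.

Recurse on prefixes of the 11-edge string Red Red Red Red Red Red Red Red Blue Blue Red:
1 of 11 · R · max L −∞ · min R 0 so -1
2 of 11 · RR · max L −∞ · min R -1 so -2
3 of 11 · RRR · max L −∞ · min R -2 so -3
4 of 11 · RRRR · max L −∞ · min R -3 so -4
5 of 11 · RRRRR · max L −∞ · min R -4 so -5
6 of 11 · RRRRRR · max L −∞ · min R -5 so -6
7 of 11 · RRRRRRR · max L −∞ · min R -6 so -7
8 of 11 · RRRRRRRR · max L −∞ · min R -7 so -8
9 of 11 · RRRRRRRRB · max L -8 · min R -7 so -15/2
10 of 11 · RRRRRRRRBB · max L -15/2 · min R -7 so -29/4
11 of 11 · RRRRRRRRBBR · max L -15/2 · min R -29/4 so -59/8

-59/8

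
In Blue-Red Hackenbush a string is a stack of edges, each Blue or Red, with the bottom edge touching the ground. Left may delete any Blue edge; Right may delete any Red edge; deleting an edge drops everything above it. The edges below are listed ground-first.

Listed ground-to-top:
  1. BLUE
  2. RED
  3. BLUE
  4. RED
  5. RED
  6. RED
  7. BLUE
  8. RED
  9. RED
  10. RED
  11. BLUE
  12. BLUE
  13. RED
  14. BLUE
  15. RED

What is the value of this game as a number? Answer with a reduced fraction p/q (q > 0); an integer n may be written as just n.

8757/16384

Build v(s[:k]) for k = 1..15, string s = BLUE RED BLUE RED RED RED BLUE RED RED RED BLUE BLUE RED BLUE RED.
B: Left { 0 }, Right {  } → simplest 1
BR: Left { 0 }, Right { 1 } → simplest 1/2
BRB: Left { 0,1/2 }, Right { 1 } → simplest 3/4
BRBR: Left { 0,1/2 }, Right { 3/4,1 } → simplest 5/8
BRBRR: Left { 0,1/2 }, Right { 5/8,3/4,1 } → simplest 9/16
BRBRRR: Left { 0,1/2 }, Right { 9/16,5/8,3/4,1 } → simplest 17/32
BRBRRRB: Left { 0,1/2,17/32 }, Right { 9/16,5/8,3/4,1 } → simplest 35/64
BRBRRRBR: Left { 0,1/2,17/32 }, Right { 35/64,9/16,5/8,3/4,1 } → simplest 69/128
BRBRRRBRR: Left { 0,1/2,17/32 }, Right { 69/128,35/64,9/16,5/8,3/4,1 } → simplest 137/256
BRBRRRBRRR: Left { 0,1/2,17/32 }, Right { 137/256,69/128,35/64,9/16,5/8,3/4,1 } → simplest 273/512
BRBRRRBRRRB: Left { 0,1/2,17/32,273/512 }, Right { 137/256,69/128,35/64,9/16,5/8,3/4,1 } → simplest 547/1024
BRBRRRBRRRBB: Left { 0,1/2,17/32,273/512,547/1024 }, Right { 137/256,69/128,35/64,9/16,5/8,3/4,1 } → simplest 1095/2048
BRBRRRBRRRBBR: Left { 0,1/2,17/32,273/512,547/1024 }, Right { 1095/2048,137/256,69/128,35/64,9/16,5/8,3/4,1 } → simplest 2189/4096
BRBRRRBRRRBBRB: Left { 0,1/2,17/32,273/512,547/1024,2189/4096 }, Right { 1095/2048,137/256,69/128,35/64,9/16,5/8,3/4,1 } → simplest 4379/8192
BRBRRRBRRRBBRBR: Left { 0,1/2,17/32,273/512,547/1024,2189/4096 }, Right { 4379/8192,1095/2048,137/256,69/128,35/64,9/16,5/8,3/4,1 } → simplest 8757/16384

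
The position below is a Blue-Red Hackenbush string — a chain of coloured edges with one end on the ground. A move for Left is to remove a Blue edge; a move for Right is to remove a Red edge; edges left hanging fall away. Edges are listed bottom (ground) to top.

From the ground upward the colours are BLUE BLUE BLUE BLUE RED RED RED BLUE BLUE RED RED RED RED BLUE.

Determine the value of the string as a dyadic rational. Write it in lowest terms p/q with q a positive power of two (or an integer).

3267/1024

Prefix values for BLUE BLUE BLUE BLUE RED RED RED BLUE BLUE RED RED RED RED BLUE via {L|R} + simplicity:
B: Left { 0 }, Right { — } so simplest 1
BB: Left { 0; 1 }, Right { — } so simplest 2
BBB: Left { 0; 1; 2 }, Right { — } so simplest 3
BBBB: Left { 0; 1; 2; 3 }, Right { — } so simplest 4
BBBBR: Left { 0; 1; 2; 3 }, Right { 4 } so simplest 7/2
BBBBRR: Left { 0; 1; 2; 3 }, Right { 7/2; 4 } so simplest 13/4
BBBBRRR: Left { 0; 1; 2; 3 }, Right { 13/4; 7/2; 4 } so simplest 25/8
BBBBRRRB: Left { 0; 1; 2; 3; 25/8 }, Right { 13/4; 7/2; 4 } so simplest 51/16
BBBBRRRBB: Left { 0; 1; 2; 3; 25/8; 51/16 }, Right { 13/4; 7/2; 4 } so simplest 103/32
BBBBRRRBBR: Left { 0; 1; 2; 3; 25/8; 51/16 }, Right { 103/32; 13/4; 7/2; 4 } so simplest 205/64
BBBBRRRBBRR: Left { 0; 1; 2; 3; 25/8; 51/16 }, Right { 205/64; 103/32; 13/4; 7/2; 4 } so simplest 409/128
BBBBRRRBBRRR: Left { 0; 1; 2; 3; 25/8; 51/16 }, Right { 409/128; 205/64; 103/32; 13/4; 7/2; 4 } so simplest 817/256
BBBBRRRBBRRRR: Left { 0; 1; 2; 3; 25/8; 51/16 }, Right { 817/256; 409/128; 205/64; 103/32; 13/4; 7/2; 4 } so simplest 1633/512
BBBBRRRBBRRRRB: Left { 0; 1; 2; 3; 25/8; 51/16; 1633/512 }, Right { 817/256; 409/128; 205/64; 103/32; 13/4; 7/2; 4 } so simplest 3267/1024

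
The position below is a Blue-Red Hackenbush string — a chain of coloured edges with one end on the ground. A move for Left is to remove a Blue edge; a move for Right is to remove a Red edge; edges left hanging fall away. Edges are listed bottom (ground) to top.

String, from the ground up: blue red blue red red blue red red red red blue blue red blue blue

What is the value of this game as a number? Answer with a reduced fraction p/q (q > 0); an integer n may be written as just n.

b: Left { 0 }, Right { (no moves) } ⇒ simplest 1
br: Left { 0 }, Right { 1 } ⇒ simplest 1/2
brb: Left { 0; 1/2 }, Right { 1 } ⇒ simplest 3/4
brbr: Left { 0; 1/2 }, Right { 3/4; 1 } ⇒ simplest 5/8
brbrr: Left { 0; 1/2 }, Right { 5/8; 3/4; 1 } ⇒ simplest 9/16
brbrrb: Left { 0; 1/2; 9/16 }, Right { 5/8; 3/4; 1 } ⇒ simplest 19/32
brbrrbr: Left { 0; 1/2; 9/16 }, Right { 19/32; 5/8; 3/4; 1 } ⇒ simplest 37/64
brbrrbrr: Left { 0; 1/2; 9/16 }, Right { 37/64; 19/32; 5/8; 3/4; 1 } ⇒ simplest 73/128
brbrrbrrr: Left { 0; 1/2; 9/16 }, Right { 73/128; 37/64; 19/32; 5/8; 3/4; 1 } ⇒ simplest 145/256
brbrrbrrrr: Left { 0; 1/2; 9/16 }, Right { 145/256; 73/128; 37/64; 19/32; 5/8; 3/4; 1 } ⇒ simplest 289/512
brbrrbrrrrb: Left { 0; 1/2; 9/16; 289/512 }, Right { 145/256; 73/128; 37/64; 19/32; 5/8; 3/4; 1 } ⇒ simplest 579/1024
brbrrbrrrrbb: Left { 0; 1/2; 9/16; 289/512; 579/1024 }, Right { 145/256; 73/128; 37/64; 19/32; 5/8; 3/4; 1 } ⇒ simplest 1159/2048
brbrrbrrrrbbr: Left { 0; 1/2; 9/16; 289/512; 579/1024 }, Right { 1159/2048; 145/256; 73/128; 37/64; 19/32; 5/8; 3/4; 1 } ⇒ simplest 2317/4096
brbrrbrrrrbbrb: Left { 0; 1/2; 9/16; 289/512; 579/1024; 2317/4096 }, Right { 1159/2048; 145/256; 73/128; 37/64; 19/32; 5/8; 3/4; 1 } ⇒ simplest 4635/8192
brbrrbrrrrbbrbb: Left { 0; 1/2; 9/16; 289/512; 579/1024; 2317/4096; 4635/8192 }, Right { 1159/2048; 145/256; 73/128; 37/64; 19/32; 5/8; 3/4; 1 } ⇒ simplest 9271/16384

9271/16384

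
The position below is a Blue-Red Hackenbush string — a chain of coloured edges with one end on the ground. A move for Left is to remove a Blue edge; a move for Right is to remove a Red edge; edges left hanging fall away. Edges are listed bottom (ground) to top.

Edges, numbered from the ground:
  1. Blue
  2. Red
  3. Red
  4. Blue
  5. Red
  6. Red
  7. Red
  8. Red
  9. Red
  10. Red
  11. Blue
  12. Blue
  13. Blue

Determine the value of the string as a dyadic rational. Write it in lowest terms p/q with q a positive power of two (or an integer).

1039/4096

Prefix values for Blue Red Red Blue Red Red Red Red Red Red Blue Blue Blue via {L|R} + simplicity:
G(B) = { 0 | none } so 1
G(BR) = { 0 | 1 } so 1/2
G(BRR) = { 0 | 1/2 1 } so 1/4
G(BRRB) = { 0 1/4 | 1/2 1 } so 3/8
G(BRRBR) = { 0 1/4 | 3/8 1/2 1 } so 5/16
G(BRRBRR) = { 0 1/4 | 5/16 3/8 1/2 1 } so 9/32
G(BRRBRRR) = { 0 1/4 | 9/32 5/16 3/8 1/2 1 } so 17/64
G(BRRBRRRR) = { 0 1/4 | 17/64 9/32 5/16 3/8 1/2 1 } so 33/128
G(BRRBRRRRR) = { 0 1/4 | 33/128 17/64 9/32 5/16 3/8 1/2 1 } so 65/256
G(BRRBRRRRRR) = { 0 1/4 | 65/256 33/128 17/64 9/32 5/16 3/8 1/2 1 } so 129/512
G(BRRBRRRRRRB) = { 0 1/4 129/512 | 65/256 33/128 17/64 9/32 5/16 3/8 1/2 1 } so 259/1024
G(BRRBRRRRRRBB) = { 0 1/4 129/512 259/1024 | 65/256 33/128 17/64 9/32 5/16 3/8 1/2 1 } so 519/2048
G(BRRBRRRRRRBBB) = { 0 1/4 129/512 259/1024 519/2048 | 65/256 33/128 17/64 9/32 5/16 3/8 1/2 1 } so 1039/4096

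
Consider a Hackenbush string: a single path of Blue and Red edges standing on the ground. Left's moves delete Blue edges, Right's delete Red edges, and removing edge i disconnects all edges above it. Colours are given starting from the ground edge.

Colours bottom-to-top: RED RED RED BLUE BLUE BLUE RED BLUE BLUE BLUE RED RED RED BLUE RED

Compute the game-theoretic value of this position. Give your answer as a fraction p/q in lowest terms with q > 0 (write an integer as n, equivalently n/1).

-8763/4096

Recurse on prefixes of the 15-edge string RED RED RED BLUE BLUE BLUE RED BLUE BLUE BLUE RED RED RED BLUE RED:
v_1 [R]  L=[(no moves)]  R=[0]  — -1
v_2 [RR]  L=[(no moves)]  R=[-1,0]  — -2
v_3 [RRR]  L=[(no moves)]  R=[-2,-1,0]  — -3
v_4 [RRRB]  L=[-3]  R=[-2,-1,0]  — -5/2
v_5 [RRRBB]  L=[-3,-5/2]  R=[-2,-1,0]  — -9/4
v_6 [RRRBBB]  L=[-3,-5/2,-9/4]  R=[-2,-1,0]  — -17/8
v_7 [RRRBBBR]  L=[-3,-5/2,-9/4]  R=[-17/8,-2,-1,0]  — -35/16
v_8 [RRRBBBRB]  L=[-3,-5/2,-9/4,-35/16]  R=[-17/8,-2,-1,0]  — -69/32
v_9 [RRRBBBRBB]  L=[-3,-5/2,-9/4,-35/16,-69/32]  R=[-17/8,-2,-1,0]  — -137/64
v_10 [RRRBBBRBBB]  L=[-3,-5/2,-9/4,-35/16,-69/32,-137/64]  R=[-17/8,-2,-1,0]  — -273/128
v_11 [RRRBBBRBBBR]  L=[-3,-5/2,-9/4,-35/16,-69/32,-137/64]  R=[-273/128,-17/8,-2,-1,0]  — -547/256
v_12 [RRRBBBRBBBRR]  L=[-3,-5/2,-9/4,-35/16,-69/32,-137/64]  R=[-547/256,-273/128,-17/8,-2,-1,0]  — -1095/512
v_13 [RRRBBBRBBBRRR]  L=[-3,-5/2,-9/4,-35/16,-69/32,-137/64]  R=[-1095/512,-547/256,-273/128,-17/8,-2,-1,0]  — -2191/1024
v_14 [RRRBBBRBBBRRRB]  L=[-3,-5/2,-9/4,-35/16,-69/32,-137/64,-2191/1024]  R=[-1095/512,-547/256,-273/128,-17/8,-2,-1,0]  — -4381/2048
v_15 [RRRBBBRBBBRRRBR]  L=[-3,-5/2,-9/4,-35/16,-69/32,-137/64,-2191/1024]  R=[-4381/2048,-1095/512,-547/256,-273/128,-17/8,-2,-1,0]  — -8763/4096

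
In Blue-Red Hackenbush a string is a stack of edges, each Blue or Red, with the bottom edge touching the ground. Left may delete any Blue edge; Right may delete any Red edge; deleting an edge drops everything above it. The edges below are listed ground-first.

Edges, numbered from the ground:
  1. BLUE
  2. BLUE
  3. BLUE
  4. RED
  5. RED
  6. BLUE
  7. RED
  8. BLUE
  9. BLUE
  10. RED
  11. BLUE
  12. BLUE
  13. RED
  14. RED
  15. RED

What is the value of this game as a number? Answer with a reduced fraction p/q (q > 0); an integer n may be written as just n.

Recurse on prefixes of the 15-edge string BLUE BLUE BLUE RED RED BLUE RED BLUE BLUE RED BLUE BLUE RED RED RED:
g_1 [B]  L=[0]  R=[∅]  → 1
g_2 [BB]  L=[0; 1]  R=[∅]  → 2
g_3 [BBB]  L=[0; 1; 2]  R=[∅]  → 3
g_4 [BBBR]  L=[0; 1; 2]  R=[3]  → 5/2
g_5 [BBBRR]  L=[0; 1; 2]  R=[5/2; 3]  → 9/4
g_6 [BBBRRB]  L=[0; 1; 2; 9/4]  R=[5/2; 3]  → 19/8
g_7 [BBBRRBR]  L=[0; 1; 2; 9/4]  R=[19/8; 5/2; 3]  → 37/16
g_8 [BBBRRBRB]  L=[0; 1; 2; 9/4; 37/16]  R=[19/8; 5/2; 3]  → 75/32
g_9 [BBBRRBRBB]  L=[0; 1; 2; 9/4; 37/16; 75/32]  R=[19/8; 5/2; 3]  → 151/64
g_10 [BBBRRBRBBR]  L=[0; 1; 2; 9/4; 37/16; 75/32]  R=[151/64; 19/8; 5/2; 3]  → 301/128
g_11 [BBBRRBRBBRB]  L=[0; 1; 2; 9/4; 37/16; 75/32; 301/128]  R=[151/64; 19/8; 5/2; 3]  → 603/256
g_12 [BBBRRBRBBRBB]  L=[0; 1; 2; 9/4; 37/16; 75/32; 301/128; 603/256]  R=[151/64; 19/8; 5/2; 3]  → 1207/512
g_13 [BBBRRBRBBRBBR]  L=[0; 1; 2; 9/4; 37/16; 75/32; 301/128; 603/256]  R=[1207/512; 151/64; 19/8; 5/2; 3]  → 2413/1024
g_14 [BBBRRBRBBRBBRR]  L=[0; 1; 2; 9/4; 37/16; 75/32; 301/128; 603/256]  R=[2413/1024; 1207/512; 151/64; 19/8; 5/2; 3]  → 4825/2048
g_15 [BBBRRBRBBRBBRRR]  L=[0; 1; 2; 9/4; 37/16; 75/32; 301/128; 603/256]  R=[4825/2048; 2413/1024; 1207/512; 151/64; 19/8; 5/2; 3]  → 9649/4096

9649/4096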